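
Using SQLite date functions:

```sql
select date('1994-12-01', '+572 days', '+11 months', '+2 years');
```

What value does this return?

Applying '+572 days' to 1994-12-01: counting 572 days forward gives 1996-06-25.
Adding +11 months to 1996-06-25 gives 1997-05-25.
Adding +2 years to 1997-05-25 gives 1999-05-25.

1999-05-25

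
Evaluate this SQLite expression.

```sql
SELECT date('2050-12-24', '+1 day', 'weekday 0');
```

2050-12-25

Advancing 1 more day within December lands on 2050-12-25.
`weekday 0` advances to the next Sunday; 2050-12-25 is already a Sunday, so it stays at 2050-12-25.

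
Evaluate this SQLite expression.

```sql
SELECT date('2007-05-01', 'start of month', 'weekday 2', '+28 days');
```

`start of month` rewinds 2007-05-01 to 2007-05-01.
`weekday 2` advances to the next Tuesday; 2007-05-01 is already a Tuesday, so it stays at 2007-05-01.
Advancing 28 more days within May lands on 2007-05-29.

2007-05-29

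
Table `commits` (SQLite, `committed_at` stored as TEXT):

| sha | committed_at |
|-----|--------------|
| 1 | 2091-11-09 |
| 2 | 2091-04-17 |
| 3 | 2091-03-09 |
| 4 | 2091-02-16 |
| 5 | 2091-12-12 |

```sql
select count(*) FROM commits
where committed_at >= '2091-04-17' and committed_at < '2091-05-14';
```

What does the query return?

Rows in [2091-04-17, 2091-05-14): 2091-04-17 → 1 row.

1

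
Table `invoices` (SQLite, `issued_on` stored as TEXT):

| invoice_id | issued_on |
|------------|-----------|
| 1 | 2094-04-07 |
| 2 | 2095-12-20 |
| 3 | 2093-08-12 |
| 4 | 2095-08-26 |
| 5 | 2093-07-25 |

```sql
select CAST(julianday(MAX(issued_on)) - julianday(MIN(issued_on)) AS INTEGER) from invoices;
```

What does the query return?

MIN = 2093-07-25, MAX = 2095-12-20.
6 days remain in July 2093 after the 25th (31 − 25).
Full months from August 2093 through November 2095 contribute their day counts.
Then 20 days into December 2095.
Total: 6 + 31 + 30 + 31 + 30 + 31 + 31 + 28 + 31 + 30 + 31 + 30 + 31 + 31 + 30 + 31 + 30 + 31 + 31 + 28 + 31 + 30 + 31 + 30 + 31 + 31 + 30 + 31 + 30 + 20 = 878.

878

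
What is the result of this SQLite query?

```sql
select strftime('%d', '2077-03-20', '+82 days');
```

10

First apply '+82 days': 2077-03-20 → 2077-06-10.
`%d` extracts the 2-digit day of month: 10.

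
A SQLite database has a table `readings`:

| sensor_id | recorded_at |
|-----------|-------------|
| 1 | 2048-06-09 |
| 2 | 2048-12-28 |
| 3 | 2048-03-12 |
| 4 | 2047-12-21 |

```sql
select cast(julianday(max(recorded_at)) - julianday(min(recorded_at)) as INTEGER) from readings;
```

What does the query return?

MIN = 2047-12-21, MAX = 2048-12-28.
10 days remain in December 2047 after the 21st (31 − 21).
Full months from January 2048 through November 2048 contribute their day counts.
Then 28 days into December 2048.
Total: 10 + 31 + 29 + 31 + 30 + 31 + 30 + 31 + 31 + 30 + 31 + 30 + 28 = 373.

373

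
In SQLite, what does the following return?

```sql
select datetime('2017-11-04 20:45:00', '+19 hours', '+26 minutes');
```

2017-11-05 16:11:00

+19 hours from 2017-11-04 20:45:00 is 2017-11-05 15:45:00 (crosses midnight).
+26 minutes from 2017-11-05 15:45:00 is 2017-11-05 16:11:00.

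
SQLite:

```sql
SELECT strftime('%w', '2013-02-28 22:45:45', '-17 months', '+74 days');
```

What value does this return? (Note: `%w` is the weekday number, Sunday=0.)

0

First apply '-17 months', '+74 days': 2013-02-28 22:45:45 → 2011-12-11 22:45:45.
2011-12-11 is a Sunday; with Sunday=0 that is 0.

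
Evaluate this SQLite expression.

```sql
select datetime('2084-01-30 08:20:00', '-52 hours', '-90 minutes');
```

-52 hours from 2084-01-30 08:20:00 is 2084-01-28 04:20:00 (crosses midnight).
90 minutes = 1h 30m; -90 minutes from 2084-01-28 04:20:00 is 2084-01-28 02:50:00.

2084-01-28 02:50:00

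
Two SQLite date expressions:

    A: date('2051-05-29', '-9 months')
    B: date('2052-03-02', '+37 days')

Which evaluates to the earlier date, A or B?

A = 2050-08-29.
B = 2052-04-08.
A is earlier.

A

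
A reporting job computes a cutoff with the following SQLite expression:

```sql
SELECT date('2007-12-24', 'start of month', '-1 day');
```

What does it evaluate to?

`start of month` rewinds 2007-12-24 to 2007-12-01.
Going back 1 day from 2007-12-01 reaches 2007-11-30 (last day of November, 30 days).

2007-11-30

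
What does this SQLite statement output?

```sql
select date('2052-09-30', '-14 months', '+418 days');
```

Adding -14 months to 2052-09-30 gives 2051-07-30.
Applying '+418 days' to 2051-07-30: counting 418 days forward gives 2052-09-20.

2052-09-20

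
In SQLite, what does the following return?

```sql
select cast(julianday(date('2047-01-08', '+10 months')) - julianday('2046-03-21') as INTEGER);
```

597

Adding +10 months to 2047-01-08 gives 2047-11-08.
10 days remain in March 2046 after the 21st (31 − 21).
Full months from April 2046 through October 2047 contribute their day counts.
Then 8 days into November 2047.
Total: 10 + 30 + 31 + 30 + 31 + 31 + 30 + 31 + 30 + 31 + 31 + 28 + 31 + 30 + 31 + 30 + 31 + 31 + 30 + 31 + 8 = 597.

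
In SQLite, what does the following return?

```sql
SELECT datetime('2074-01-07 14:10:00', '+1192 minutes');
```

2074-01-08 10:02:00

1192 minutes = 19h 52m; +1192 minutes from 2074-01-07 14:10:00 is 2074-01-08 10:02:00 (crosses midnight).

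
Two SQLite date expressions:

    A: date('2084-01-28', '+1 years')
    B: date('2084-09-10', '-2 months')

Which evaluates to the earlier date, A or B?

A = 2085-01-28.
B = 2084-07-10.
B is earlier.

B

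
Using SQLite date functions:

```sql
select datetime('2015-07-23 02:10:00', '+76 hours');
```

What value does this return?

+76 hours from 2015-07-23 02:10:00 is 2015-07-26 06:10:00 (crosses midnight).

2015-07-26 06:10:00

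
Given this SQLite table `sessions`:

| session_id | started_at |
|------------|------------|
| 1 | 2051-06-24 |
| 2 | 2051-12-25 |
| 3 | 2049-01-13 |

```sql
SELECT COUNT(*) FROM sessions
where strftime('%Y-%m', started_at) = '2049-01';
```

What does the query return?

1

Rows with year-month 2049-01: 2049-01-13 → 1.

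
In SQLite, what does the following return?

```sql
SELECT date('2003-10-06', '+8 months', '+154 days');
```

Adding +8 months to 2003-10-06 gives 2004-06-06.
Applying '+154 days' to 2004-06-06: counting 154 days forward gives 2004-11-07.

2004-11-07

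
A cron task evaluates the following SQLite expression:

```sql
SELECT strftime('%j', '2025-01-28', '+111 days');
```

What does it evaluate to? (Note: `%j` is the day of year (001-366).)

139

First apply '+111 days': 2025-01-28 → 2025-05-19.
Day-of-year for 2025-05-19: days since 2025-01-01 inclusive = 139, zero-padded to 139.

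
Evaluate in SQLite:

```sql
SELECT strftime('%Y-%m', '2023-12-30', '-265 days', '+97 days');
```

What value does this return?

2023-07

First apply '-265 days', '+97 days': 2023-12-30 → 2023-07-15.
`%Y-%m` extracts the year-month: 2023-07.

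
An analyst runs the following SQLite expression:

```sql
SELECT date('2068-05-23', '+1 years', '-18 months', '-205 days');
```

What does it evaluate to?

2067-05-02

Adding +1 year to 2068-05-23 gives 2069-05-23.
Adding -18 months to 2069-05-23 gives 2067-11-23.
Applying '-205 days' to 2067-11-23: counting 205 days back gives 2067-05-02.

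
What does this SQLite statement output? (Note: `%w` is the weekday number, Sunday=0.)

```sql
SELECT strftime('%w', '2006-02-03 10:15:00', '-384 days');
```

First apply '-384 days': 2006-02-03 10:15:00 → 2005-01-15 10:15:00.
2005-01-15 is a Saturday; with Sunday=0 that is 6.

6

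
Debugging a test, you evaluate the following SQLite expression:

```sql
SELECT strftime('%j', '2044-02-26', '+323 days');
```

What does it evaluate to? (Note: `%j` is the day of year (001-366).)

First apply '+323 days': 2044-02-26 → 2045-01-14.
Day-of-year for 2045-01-14: days since 2045-01-01 inclusive = 14, zero-padded to 014.

014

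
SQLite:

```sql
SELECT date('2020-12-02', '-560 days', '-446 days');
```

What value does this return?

2018-03-02

Applying '-560 days' to 2020-12-02: counting 560 days back gives 2019-05-22.
Applying '-446 days' to 2019-05-22: counting 446 days back gives 2018-03-02.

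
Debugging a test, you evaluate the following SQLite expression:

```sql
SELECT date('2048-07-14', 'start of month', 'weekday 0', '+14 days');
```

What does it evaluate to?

`start of month` rewinds 2048-07-14 to 2048-07-01.
`weekday 0` advances to the next Sunday; 2048-07-01 is a Wednesday, so it moves forward to 2048-07-05.
Advancing 14 more days within July lands on 2048-07-19.

2048-07-19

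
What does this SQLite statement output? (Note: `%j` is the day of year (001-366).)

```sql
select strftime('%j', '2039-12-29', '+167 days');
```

First apply '+167 days': 2039-12-29 → 2040-06-13.
Day-of-year for 2040-06-13: days since 2040-01-01 inclusive = 165, zero-padded to 165.

165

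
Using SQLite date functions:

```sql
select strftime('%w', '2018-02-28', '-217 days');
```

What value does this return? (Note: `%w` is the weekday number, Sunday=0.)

3

First apply '-217 days': 2018-02-28 → 2017-07-26.
2017-07-26 is a Wednesday; with Sunday=0 that is 3.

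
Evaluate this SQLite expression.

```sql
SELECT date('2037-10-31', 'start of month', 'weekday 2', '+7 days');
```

`start of month` rewinds 2037-10-31 to 2037-10-01.
`weekday 2` advances to the next Tuesday; 2037-10-01 is a Thursday, so it moves forward to 2037-10-06.
Advancing 7 more days within October lands on 2037-10-13.

2037-10-13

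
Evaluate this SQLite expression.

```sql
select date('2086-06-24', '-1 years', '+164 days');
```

2085-12-05

Adding -1 year to 2086-06-24 gives 2085-06-24.
Applying '+164 days' to 2085-06-24: counting 164 days forward gives 2085-12-05.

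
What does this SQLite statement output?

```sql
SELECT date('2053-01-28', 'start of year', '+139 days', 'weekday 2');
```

`start of year` rewinds 2053-01-28 to 2053-01-01.
Applying '+139 days' to 2053-01-01: counting 139 days forward gives 2053-05-20.
`weekday 2` advances to the next Tuesday; 2053-05-20 is already a Tuesday, so it stays at 2053-05-20.

2053-05-20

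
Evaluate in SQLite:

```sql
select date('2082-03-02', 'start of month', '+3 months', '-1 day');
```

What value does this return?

2082-05-31

`start of month` rewinds 2082-03-02 to 2082-03-01.
Adding +3 months to 2082-03-01 gives 2082-06-01.
Going back 1 day from 2082-06-01 reaches 2082-05-31 (last day of May, 31 days).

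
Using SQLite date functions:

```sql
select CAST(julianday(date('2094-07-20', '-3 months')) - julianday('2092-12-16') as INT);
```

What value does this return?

490

Adding -3 months to 2094-07-20 gives 2094-04-20.
15 days remain in December 2092 after the 16th (31 − 16).
Full months from January 2093 through March 2094 contribute their day counts.
Then 20 days into April 2094.
Total: 15 + 31 + 28 + 31 + 30 + 31 + 30 + 31 + 31 + 30 + 31 + 30 + 31 + 31 + 28 + 31 + 20 = 490.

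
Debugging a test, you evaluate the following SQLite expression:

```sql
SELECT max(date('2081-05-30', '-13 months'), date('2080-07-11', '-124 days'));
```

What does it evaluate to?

date('2081-05-30', '-13 months') → 2080-04-30.
date('2080-07-11', '-124 days') → 2080-03-09.
Later of the two is 2080-04-30.

2080-04-30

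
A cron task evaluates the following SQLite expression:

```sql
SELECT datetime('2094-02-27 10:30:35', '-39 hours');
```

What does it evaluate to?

2094-02-25 19:30:35

-39 hours from 2094-02-27 10:30:35 is 2094-02-25 19:30:35 (crosses midnight).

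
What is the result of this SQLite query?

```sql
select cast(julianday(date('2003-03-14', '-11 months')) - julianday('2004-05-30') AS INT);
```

Adding -11 months to 2003-03-14 gives 2002-04-14.
16 days remain in April 2002 after the 14th (30 − 14).
Full months from May 2002 through April 2004 contribute their day counts.
Then 30 days into May 2004.
Total: 16 + 31 + 30 + 31 + 31 + 30 + 31 + 30 + 31 + 31 + 28 + 31 + 30 + 31 + 30 + 31 + 31 + 30 + 31 + 30 + 31 + 31 + 29 + 31 + 30 + 30 = 777.
The subtraction is earlier − later, so the result is −777 → -777.

-777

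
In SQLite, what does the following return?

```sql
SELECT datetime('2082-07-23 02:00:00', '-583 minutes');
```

583 minutes = 9h 43m; -583 minutes from 2082-07-23 02:00:00 is 2082-07-22 16:17:00 (crosses midnight).

2082-07-22 16:17:00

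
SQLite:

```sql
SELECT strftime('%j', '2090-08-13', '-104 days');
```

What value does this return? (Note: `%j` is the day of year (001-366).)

First apply '-104 days': 2090-08-13 → 2090-05-01.
Day-of-year for 2090-05-01: days since 2090-01-01 inclusive = 121, zero-padded to 121.

121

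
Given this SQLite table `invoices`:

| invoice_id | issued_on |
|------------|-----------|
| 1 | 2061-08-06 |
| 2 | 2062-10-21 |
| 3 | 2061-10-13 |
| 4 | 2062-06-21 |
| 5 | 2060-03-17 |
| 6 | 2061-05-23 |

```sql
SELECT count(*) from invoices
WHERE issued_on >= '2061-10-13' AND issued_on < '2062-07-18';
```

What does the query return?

2

Rows in [2061-10-13, 2062-07-18): 2061-10-13, 2062-06-21 → 2 rows.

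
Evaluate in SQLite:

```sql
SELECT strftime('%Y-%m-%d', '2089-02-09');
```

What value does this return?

`%Y-%m-%d` extracts the ISO date: 2089-02-09.

2089-02-09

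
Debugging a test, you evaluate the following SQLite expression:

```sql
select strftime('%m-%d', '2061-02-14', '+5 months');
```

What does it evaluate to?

First apply '+5 months': 2061-02-14 → 2061-07-14.
`%m-%d` extracts the month-day: 07-14.

07-14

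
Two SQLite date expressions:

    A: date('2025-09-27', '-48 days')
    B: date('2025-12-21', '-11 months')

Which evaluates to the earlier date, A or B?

B

A = 2025-08-10.
B = 2025-01-21.
B is earlier.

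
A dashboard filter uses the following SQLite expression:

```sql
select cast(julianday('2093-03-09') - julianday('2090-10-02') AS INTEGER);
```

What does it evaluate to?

29 days remain in October 2090 after the 2nd (31 − 2).
Full months from November 2090 through February 2093 contribute their day counts.
Then 9 days into March 2093.
Total: 29 + 30 + 31 + 31 + 28 + 31 + 30 + 31 + 30 + 31 + 31 + 30 + 31 + 30 + 31 + 31 + 29 + 31 + 30 + 31 + 30 + 31 + 31 + 30 + 31 + 30 + 31 + 31 + 28 + 9 = 889.

889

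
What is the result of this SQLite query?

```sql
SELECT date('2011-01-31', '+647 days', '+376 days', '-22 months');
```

2012-01-19

Applying '+647 days' to 2011-01-31: counting 647 days forward gives 2012-11-08.
Applying '+376 days' to 2012-11-08: counting 376 days forward gives 2013-11-19.
Adding -22 months to 2013-11-19 gives 2012-01-19.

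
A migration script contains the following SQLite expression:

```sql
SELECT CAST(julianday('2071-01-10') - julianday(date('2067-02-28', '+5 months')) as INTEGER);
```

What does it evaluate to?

1262

Adding +5 months to 2067-02-28 gives 2067-07-28.
3 days remain in July 2067 after the 28th (31 − 28).
Full months from August 2067 through December 2070 contribute their day counts.
Then 10 days into January 2071.
Total: 3 + 31 + 30 + 31 + 30 + 31 + 31 + 29 + 31 + 30 + 31 + 30 + 31 + 31 + 30 + 31 + 30 + 31 + 31 + 28 + 31 + 30 + 31 + 30 + 31 + 31 + 30 + 31 + 30 + 31 + 31 + 28 + 31 + 30 + 31 + 30 + 31 + 31 + 30 + 31 + 30 + 31 + 10 = 1262.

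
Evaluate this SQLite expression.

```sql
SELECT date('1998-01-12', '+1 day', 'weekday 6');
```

Advancing 1 more day within January lands on 1998-01-13.
`weekday 6` advances to the next Saturday; 1998-01-13 is a Tuesday, so it moves forward to 1998-01-17.

1998-01-17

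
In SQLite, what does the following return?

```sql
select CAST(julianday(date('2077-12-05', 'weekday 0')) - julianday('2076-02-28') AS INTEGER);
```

646

`weekday 0` advances to the next Sunday; 2077-12-05 is already a Sunday, so it stays at 2077-12-05.
1 day remains in February 2076 after the 28th (29 − 28).
Full months from March 2076 through November 2077 contribute their day counts.
Then 5 days into December 2077.
Total: 1 + 31 + 30 + 31 + 30 + 31 + 31 + 30 + 31 + 30 + 31 + 31 + 28 + 31 + 30 + 31 + 30 + 31 + 31 + 30 + 31 + 30 + 5 = 646.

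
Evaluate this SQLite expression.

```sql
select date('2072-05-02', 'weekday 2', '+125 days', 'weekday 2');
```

2072-09-06

`weekday 2` advances to the next Tuesday; 2072-05-02 is a Monday, so it moves forward to 2072-05-03.
Applying '+125 days' to 2072-05-03: counting 125 days forward gives 2072-09-05.
`weekday 2` advances to the next Tuesday; 2072-09-05 is a Monday, so it moves forward to 2072-09-06.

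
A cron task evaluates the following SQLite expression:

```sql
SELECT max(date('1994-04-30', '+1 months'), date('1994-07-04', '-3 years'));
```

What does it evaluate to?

date('1994-04-30', '+1 months') → 1994-05-30.
date('1994-07-04', '-3 years') → 1991-07-04.
Later of the two is 1994-05-30.

1994-05-30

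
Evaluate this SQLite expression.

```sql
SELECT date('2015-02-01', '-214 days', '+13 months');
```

Applying '-214 days' to 2015-02-01: counting 214 days back gives 2014-07-02.
Adding +13 months to 2014-07-02 gives 2015-08-02.

2015-08-02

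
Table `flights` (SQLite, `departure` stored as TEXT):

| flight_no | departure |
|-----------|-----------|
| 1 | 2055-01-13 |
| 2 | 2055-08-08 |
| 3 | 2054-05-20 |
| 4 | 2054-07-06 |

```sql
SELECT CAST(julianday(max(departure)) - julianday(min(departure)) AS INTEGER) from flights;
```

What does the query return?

445

MIN = 2054-05-20, MAX = 2055-08-08.
11 days remain in May 2054 after the 20th (31 − 20).
Full months from June 2054 through July 2055 contribute their day counts.
Then 8 days into August 2055.
Total: 11 + 30 + 31 + 31 + 30 + 31 + 30 + 31 + 31 + 28 + 31 + 30 + 31 + 30 + 31 + 8 = 445.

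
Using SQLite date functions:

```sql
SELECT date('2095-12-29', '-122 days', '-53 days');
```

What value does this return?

Applying '-122 days' to 2095-12-29: counting 122 days back gives 2095-08-29.
Applying '-53 days' to 2095-08-29: counting 53 days back gives 2095-07-07.

2095-07-07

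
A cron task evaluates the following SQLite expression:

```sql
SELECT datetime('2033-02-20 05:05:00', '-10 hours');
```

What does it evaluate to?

2033-02-19 19:05:00

-10 hours from 2033-02-20 05:05:00 is 2033-02-19 19:05:00 (crosses midnight).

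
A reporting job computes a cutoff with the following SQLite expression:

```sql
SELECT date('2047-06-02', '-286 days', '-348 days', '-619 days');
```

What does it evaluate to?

2043-12-27

Applying '-286 days' to 2047-06-02: counting 286 days back gives 2046-08-20.
Applying '-348 days' to 2046-08-20: counting 348 days back gives 2045-09-06.
Applying '-619 days' to 2045-09-06: counting 619 days back gives 2043-12-27.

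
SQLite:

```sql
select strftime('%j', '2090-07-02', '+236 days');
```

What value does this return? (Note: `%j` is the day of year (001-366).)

First apply '+236 days': 2090-07-02 → 2091-02-23.
Day-of-year for 2091-02-23: days since 2091-01-01 inclusive = 54, zero-padded to 054.

054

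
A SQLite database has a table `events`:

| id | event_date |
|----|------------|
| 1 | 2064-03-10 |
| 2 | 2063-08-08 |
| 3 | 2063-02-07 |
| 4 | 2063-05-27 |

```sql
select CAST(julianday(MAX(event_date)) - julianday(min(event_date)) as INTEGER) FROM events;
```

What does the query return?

MIN = 2063-02-07, MAX = 2064-03-10.
21 days remain in February 2063 after the 7th (28 − 7).
Full months from March 2063 through February 2064 contribute their day counts.
Then 10 days into March 2064.
Total: 21 + 31 + 30 + 31 + 30 + 31 + 31 + 30 + 31 + 30 + 31 + 31 + 29 + 10 = 397.

397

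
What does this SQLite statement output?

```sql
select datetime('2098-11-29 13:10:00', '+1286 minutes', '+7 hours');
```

2098-11-30 17:36:00

1286 minutes = 21h 26m; +1286 minutes from 2098-11-29 13:10:00 is 2098-11-30 10:36:00 (crosses midnight).
+7 hours from 2098-11-30 10:36:00 is 2098-11-30 17:36:00.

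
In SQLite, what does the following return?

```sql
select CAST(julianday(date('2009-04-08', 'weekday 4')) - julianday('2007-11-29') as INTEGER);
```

497

`weekday 4` advances to the next Thursday; 2009-04-08 is a Wednesday, so it moves forward to 2009-04-09.
1 day remains in November 2007 after the 29th (30 − 29).
Full months from December 2007 through March 2009 contribute their day counts.
Then 9 days into April 2009.
Total: 1 + 31 + 31 + 29 + 31 + 30 + 31 + 30 + 31 + 31 + 30 + 31 + 30 + 31 + 31 + 28 + 31 + 9 = 497.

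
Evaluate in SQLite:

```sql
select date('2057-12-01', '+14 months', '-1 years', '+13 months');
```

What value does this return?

Adding +14 months to 2057-12-01 gives 2059-02-01.
Adding -1 year to 2059-02-01 gives 2058-02-01.
Adding +13 months to 2058-02-01 gives 2059-03-01.

2059-03-01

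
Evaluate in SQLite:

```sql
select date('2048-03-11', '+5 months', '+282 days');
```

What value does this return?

Adding +5 months to 2048-03-11 gives 2048-08-11.
Applying '+282 days' to 2048-08-11: counting 282 days forward gives 2049-05-20.

2049-05-20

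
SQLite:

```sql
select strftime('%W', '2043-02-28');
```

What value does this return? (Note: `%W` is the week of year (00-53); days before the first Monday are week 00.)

2043-02-28 is a Saturday. SQLite's %W counts Mondays since the year started; the result is 08.

08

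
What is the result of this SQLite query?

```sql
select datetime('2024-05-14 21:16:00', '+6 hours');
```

2024-05-15 03:16:00

+6 hours from 2024-05-14 21:16:00 is 2024-05-15 03:16:00 (crosses midnight).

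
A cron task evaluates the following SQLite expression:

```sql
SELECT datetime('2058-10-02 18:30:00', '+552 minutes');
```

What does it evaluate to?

2058-10-03 03:42:00

552 minutes = 9h 12m; +552 minutes from 2058-10-02 18:30:00 is 2058-10-03 03:42:00 (crosses midnight).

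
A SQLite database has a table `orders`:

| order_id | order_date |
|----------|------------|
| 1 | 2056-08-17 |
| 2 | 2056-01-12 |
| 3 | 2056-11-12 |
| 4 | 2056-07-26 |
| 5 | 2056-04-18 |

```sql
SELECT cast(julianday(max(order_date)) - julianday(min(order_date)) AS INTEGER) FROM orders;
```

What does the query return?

MIN = 2056-01-12, MAX = 2056-11-12.
19 days remain in January 2056 after the 12th (31 − 12).
Full months from February 2056 through October 2056 contribute their day counts.
Then 12 days into November 2056.
Total: 19 + 29 + 31 + 30 + 31 + 30 + 31 + 31 + 30 + 31 + 12 = 305.

305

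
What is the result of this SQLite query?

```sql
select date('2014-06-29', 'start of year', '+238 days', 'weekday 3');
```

2014-08-27

`start of year` rewinds 2014-06-29 to 2014-01-01.
Applying '+238 days' to 2014-01-01: counting 238 days forward gives 2014-08-27.
`weekday 3` advances to the next Wednesday; 2014-08-27 is already a Wednesday, so it stays at 2014-08-27.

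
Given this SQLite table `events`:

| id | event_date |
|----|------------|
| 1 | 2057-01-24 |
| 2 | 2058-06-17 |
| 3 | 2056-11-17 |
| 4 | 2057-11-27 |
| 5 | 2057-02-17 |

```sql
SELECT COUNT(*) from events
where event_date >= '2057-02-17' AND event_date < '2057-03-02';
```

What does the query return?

Rows in [2057-02-17, 2057-03-02): 2057-02-17 → 1 row.

1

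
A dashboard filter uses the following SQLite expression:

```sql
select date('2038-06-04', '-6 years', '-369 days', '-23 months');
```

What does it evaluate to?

2029-07-01

Adding -6 years to 2038-06-04 gives 2032-06-04.
Applying '-369 days' to 2032-06-04: counting 369 days back gives 2031-06-01.
Adding -23 months to 2031-06-01 gives 2029-07-01.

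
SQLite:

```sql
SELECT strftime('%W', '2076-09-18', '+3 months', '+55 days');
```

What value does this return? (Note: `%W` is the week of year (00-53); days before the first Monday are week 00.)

06

First apply '+3 months', '+55 days': 2076-09-18 → 2077-02-11.
2077-02-11 is a Thursday. SQLite's %W counts Mondays since the year started; the result is 06.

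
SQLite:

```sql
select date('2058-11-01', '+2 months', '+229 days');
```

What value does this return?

2059-08-18

Adding +2 months to 2058-11-01 gives 2059-01-01.
Applying '+229 days' to 2059-01-01: counting 229 days forward gives 2059-08-18.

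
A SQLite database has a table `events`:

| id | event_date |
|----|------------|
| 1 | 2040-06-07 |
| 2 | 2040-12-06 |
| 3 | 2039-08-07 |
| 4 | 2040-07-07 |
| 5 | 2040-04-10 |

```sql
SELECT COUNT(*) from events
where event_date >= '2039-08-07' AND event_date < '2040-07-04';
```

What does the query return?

3

Rows in [2039-08-07, 2040-07-04): 2040-06-07, 2039-08-07, 2040-04-10 → 3 rows.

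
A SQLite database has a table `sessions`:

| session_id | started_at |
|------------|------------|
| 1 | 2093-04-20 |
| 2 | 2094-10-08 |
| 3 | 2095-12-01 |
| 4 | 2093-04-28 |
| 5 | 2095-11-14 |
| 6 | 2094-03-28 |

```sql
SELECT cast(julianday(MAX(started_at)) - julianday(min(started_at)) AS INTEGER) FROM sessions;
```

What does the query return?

MIN = 2093-04-20, MAX = 2095-12-01.
10 days remain in April 2093 after the 20th (30 − 20).
Full months from May 2093 through November 2095 contribute their day counts.
Then 1 day into December 2095.
Total: 10 + 31 + 30 + 31 + 31 + 30 + 31 + 30 + 31 + 31 + 28 + 31 + 30 + 31 + 30 + 31 + 31 + 30 + 31 + 30 + 31 + 31 + 28 + 31 + 30 + 31 + 30 + 31 + 31 + 30 + 31 + 30 + 1 = 955.

955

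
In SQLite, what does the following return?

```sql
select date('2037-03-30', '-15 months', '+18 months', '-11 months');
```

2036-07-30

Adding -15 months to 2037-03-30 gives 2035-12-30.
Adding +18 months to 2035-12-30 gives 2037-06-30.
Adding -11 months to 2037-06-30 gives 2036-07-30.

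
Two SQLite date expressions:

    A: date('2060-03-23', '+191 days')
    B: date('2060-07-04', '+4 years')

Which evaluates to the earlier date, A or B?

A

A = 2060-09-30.
B = 2064-07-04.
A is earlier.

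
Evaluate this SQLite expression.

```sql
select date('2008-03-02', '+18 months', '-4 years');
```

Adding +18 months to 2008-03-02 gives 2009-09-02.
Adding -4 years to 2009-09-02 gives 2005-09-02.

2005-09-02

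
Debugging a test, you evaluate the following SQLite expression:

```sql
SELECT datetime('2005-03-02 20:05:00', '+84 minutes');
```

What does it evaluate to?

84 minutes = 1h 24m; +84 minutes from 2005-03-02 20:05:00 is 2005-03-02 21:29:00.

2005-03-02 21:29:00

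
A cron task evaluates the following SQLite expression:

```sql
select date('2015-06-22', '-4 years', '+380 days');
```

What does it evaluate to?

2012-07-06

Adding -4 years to 2015-06-22 gives 2011-06-22.
Applying '+380 days' to 2011-06-22: counting 380 days forward gives 2012-07-06.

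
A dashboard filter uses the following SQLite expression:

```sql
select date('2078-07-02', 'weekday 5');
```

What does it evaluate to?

2078-07-08

`weekday 5` advances to the next Friday; 2078-07-02 is a Saturday, so it moves forward to 2078-07-08.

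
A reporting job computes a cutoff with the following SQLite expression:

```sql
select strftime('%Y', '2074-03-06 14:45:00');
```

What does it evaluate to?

2074

`%Y` extracts the 4-digit year: 2074.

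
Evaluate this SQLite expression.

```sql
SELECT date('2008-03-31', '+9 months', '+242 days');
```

Adding +9 months to 2008-03-31 gives 2008-12-31.
Applying '+242 days' to 2008-12-31: counting 242 days forward gives 2009-08-30.

2009-08-30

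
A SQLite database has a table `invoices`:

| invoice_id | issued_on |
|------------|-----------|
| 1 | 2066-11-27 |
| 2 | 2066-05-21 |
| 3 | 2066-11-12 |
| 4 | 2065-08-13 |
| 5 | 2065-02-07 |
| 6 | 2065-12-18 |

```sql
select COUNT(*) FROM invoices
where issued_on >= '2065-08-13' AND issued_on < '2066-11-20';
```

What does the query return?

4

Rows in [2065-08-13, 2066-11-20): 2066-05-21, 2066-11-12, 2065-08-13, 2065-12-18 → 4 rows.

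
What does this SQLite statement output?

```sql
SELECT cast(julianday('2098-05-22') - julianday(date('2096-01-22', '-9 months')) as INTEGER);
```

1126

Adding -9 months to 2096-01-22 gives 2095-04-22.
8 days remain in April 2095 after the 22nd (30 − 22).
Full months from May 2095 through April 2098 contribute their day counts.
Then 22 days into May 2098.
Total: 8 + 31 + 30 + 31 + 31 + 30 + 31 + 30 + 31 + 31 + 29 + 31 + 30 + 31 + 30 + 31 + 31 + 30 + 31 + 30 + 31 + 31 + 28 + 31 + 30 + 31 + 30 + 31 + 31 + 30 + 31 + 30 + 31 + 31 + 28 + 31 + 30 + 22 = 1126.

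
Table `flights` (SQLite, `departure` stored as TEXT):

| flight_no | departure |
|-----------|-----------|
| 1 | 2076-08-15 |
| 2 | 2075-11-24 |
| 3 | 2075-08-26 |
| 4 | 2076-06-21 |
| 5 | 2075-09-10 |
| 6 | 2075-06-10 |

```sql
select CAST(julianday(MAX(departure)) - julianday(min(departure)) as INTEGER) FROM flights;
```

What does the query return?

432

MIN = 2075-06-10, MAX = 2076-08-15.
20 days remain in June 2075 after the 10th (30 − 10).
Full months from July 2075 through July 2076 contribute their day counts.
Then 15 days into August 2076.
Total: 20 + 31 + 31 + 30 + 31 + 30 + 31 + 31 + 29 + 31 + 30 + 31 + 30 + 31 + 15 = 432.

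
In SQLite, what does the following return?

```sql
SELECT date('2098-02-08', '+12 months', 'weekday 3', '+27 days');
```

2099-03-10

Adding +12 months to 2098-02-08 gives 2099-02-08.
`weekday 3` advances to the next Wednesday; 2099-02-08 is a Sunday, so it moves forward to 2099-02-11.
February 2099 has 28 days; 17 remain after the 11th, so 18 days reach 2099-03-01.
Advancing 9 more days within March lands on 2099-03-10.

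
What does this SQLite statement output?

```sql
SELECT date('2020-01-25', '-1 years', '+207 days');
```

Adding -1 year to 2020-01-25 gives 2019-01-25.
Applying '+207 days' to 2019-01-25: counting 207 days forward gives 2019-08-20.

2019-08-20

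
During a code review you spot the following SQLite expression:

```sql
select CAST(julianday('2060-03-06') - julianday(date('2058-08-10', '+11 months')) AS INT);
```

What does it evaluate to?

240

Adding +11 months to 2058-08-10 gives 2059-07-10.
21 days remain in July 2059 after the 10th (31 − 10).
Full months from August 2059 through February 2060 contribute their day counts.
Then 6 days into March 2060.
Total: 21 + 31 + 30 + 31 + 30 + 31 + 31 + 29 + 6 = 240.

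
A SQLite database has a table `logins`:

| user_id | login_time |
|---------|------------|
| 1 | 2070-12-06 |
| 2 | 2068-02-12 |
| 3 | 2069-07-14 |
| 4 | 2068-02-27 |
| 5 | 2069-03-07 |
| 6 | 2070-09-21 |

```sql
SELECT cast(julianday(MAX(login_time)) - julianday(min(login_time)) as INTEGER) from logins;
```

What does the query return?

1028

MIN = 2068-02-12, MAX = 2070-12-06.
17 days remain in February 2068 after the 12th (29 − 12).
Full months from March 2068 through November 2070 contribute their day counts.
Then 6 days into December 2070.
Total: 17 + 31 + 30 + 31 + 30 + 31 + 31 + 30 + 31 + 30 + 31 + 31 + 28 + 31 + 30 + 31 + 30 + 31 + 31 + 30 + 31 + 30 + 31 + 31 + 28 + 31 + 30 + 31 + 30 + 31 + 31 + 30 + 31 + 30 + 6 = 1028.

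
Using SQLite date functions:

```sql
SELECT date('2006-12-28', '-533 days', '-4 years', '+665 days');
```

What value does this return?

2003-05-09

Applying '-533 days' to 2006-12-28: counting 533 days back gives 2005-07-13.
Adding -4 years to 2005-07-13 gives 2001-07-13.
Applying '+665 days' to 2001-07-13: counting 665 days forward gives 2003-05-09.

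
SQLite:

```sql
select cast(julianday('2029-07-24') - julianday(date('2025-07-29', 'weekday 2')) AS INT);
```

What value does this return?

`weekday 2` advances to the next Tuesday; 2025-07-29 is already a Tuesday, so it stays at 2025-07-29.
2 days remain in July 2025 after the 29th (31 − 29).
Full months from August 2025 through June 2029 contribute their day counts.
Then 24 days into July 2029.
Total: 2 + 31 + 30 + 31 + 30 + 31 + 31 + 28 + 31 + 30 + 31 + 30 + 31 + 31 + 30 + 31 + 30 + 31 + 31 + 28 + 31 + 30 + 31 + 30 + 31 + 31 + 30 + 31 + 30 + 31 + 31 + 29 + 31 + 30 + 31 + 30 + 31 + 31 + 30 + 31 + 30 + 31 + 31 + 28 + 31 + 30 + 31 + 30 + 24 = 1456.

1456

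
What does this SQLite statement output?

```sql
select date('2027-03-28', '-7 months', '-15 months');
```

Adding -7 months to 2027-03-28 gives 2026-08-28.
Adding -15 months to 2026-08-28 gives 2025-05-28.

2025-05-28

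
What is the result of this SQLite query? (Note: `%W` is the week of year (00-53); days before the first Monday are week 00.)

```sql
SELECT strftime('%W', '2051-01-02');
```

2051-01-02 is a Monday. SQLite's %W counts Mondays since the year started; the result is 01.

01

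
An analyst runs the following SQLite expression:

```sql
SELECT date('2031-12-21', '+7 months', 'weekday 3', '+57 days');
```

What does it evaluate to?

Adding +7 months to 2031-12-21 gives 2032-07-21.
`weekday 3` advances to the next Wednesday; 2032-07-21 is already a Wednesday, so it stays at 2032-07-21.
Applying '+57 days' to 2032-07-21: counting 57 days forward gives 2032-09-16.

2032-09-16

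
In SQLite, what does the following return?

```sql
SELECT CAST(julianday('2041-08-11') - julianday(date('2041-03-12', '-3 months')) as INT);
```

Adding -3 months to 2041-03-12 gives 2040-12-12.
19 days remain in December 2040 after the 12th (31 − 12).
Full months from January 2041 through July 2041 contribute their day counts.
Then 11 days into August 2041.
Total: 19 + 31 + 28 + 31 + 30 + 31 + 30 + 31 + 11 = 242.

242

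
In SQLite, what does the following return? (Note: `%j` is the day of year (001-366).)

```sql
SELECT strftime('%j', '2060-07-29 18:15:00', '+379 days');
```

224

First apply '+379 days': 2060-07-29 18:15:00 → 2061-08-12 18:15:00.
Day-of-year for 2061-08-12: days since 2061-01-01 inclusive = 224, zero-padded to 224.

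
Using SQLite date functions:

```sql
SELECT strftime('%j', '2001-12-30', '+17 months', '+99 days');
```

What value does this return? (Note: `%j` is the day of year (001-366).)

First apply '+17 months', '+99 days': 2001-12-30 → 2003-09-06.
Day-of-year for 2003-09-06: days since 2003-01-01 inclusive = 249, zero-padded to 249.

249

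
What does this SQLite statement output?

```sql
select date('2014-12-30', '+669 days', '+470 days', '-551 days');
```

Applying '+669 days' to 2014-12-30: counting 669 days forward gives 2016-10-29.
Applying '+470 days' to 2016-10-29: counting 470 days forward gives 2018-02-11.
Applying '-551 days' to 2018-02-11: counting 551 days back gives 2016-08-09.

2016-08-09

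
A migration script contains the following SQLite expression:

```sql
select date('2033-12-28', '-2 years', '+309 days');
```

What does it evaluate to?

Adding -2 years to 2033-12-28 gives 2031-12-28.
Applying '+309 days' to 2031-12-28: counting 309 days forward gives 2032-11-01.

2032-11-01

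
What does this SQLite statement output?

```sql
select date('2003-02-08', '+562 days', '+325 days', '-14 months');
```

Applying '+562 days' to 2003-02-08: counting 562 days forward gives 2004-08-23.
Applying '+325 days' to 2004-08-23: counting 325 days forward gives 2005-07-14.
Adding -14 months to 2005-07-14 gives 2004-05-14.

2004-05-14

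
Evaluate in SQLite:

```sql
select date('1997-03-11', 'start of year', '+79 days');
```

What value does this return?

`start of year` rewinds 1997-03-11 to 1997-01-01.
Applying '+79 days' to 1997-01-01: counting 79 days forward gives 1997-03-21.

1997-03-21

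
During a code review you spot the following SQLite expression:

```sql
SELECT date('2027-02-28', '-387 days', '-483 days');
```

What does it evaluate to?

Applying '-387 days' to 2027-02-28: counting 387 days back gives 2026-02-06.
Applying '-483 days' to 2026-02-06: counting 483 days back gives 2024-10-11.

2024-10-11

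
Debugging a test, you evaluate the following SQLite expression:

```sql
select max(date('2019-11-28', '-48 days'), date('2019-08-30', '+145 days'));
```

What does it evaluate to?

2020-01-22

date('2019-11-28', '-48 days') → 2019-10-11.
date('2019-08-30', '+145 days') → 2020-01-22.
Later of the two is 2020-01-22.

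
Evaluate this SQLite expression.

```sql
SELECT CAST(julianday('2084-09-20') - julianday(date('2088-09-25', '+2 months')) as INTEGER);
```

-1527

Adding +2 months to 2088-09-25 gives 2088-11-25.
10 days remain in September 2084 after the 20th (30 − 20).
Full months from October 2084 through October 2088 contribute their day counts.
Then 25 days into November 2088.
Total: 10 + 31 + 30 + 31 + 31 + 28 + 31 + 30 + 31 + 30 + 31 + 31 + 30 + 31 + 30 + 31 + 31 + 28 + 31 + 30 + 31 + 30 + 31 + 31 + 30 + 31 + 30 + 31 + 31 + 28 + 31 + 30 + 31 + 30 + 31 + 31 + 30 + 31 + 30 + 31 + 31 + 29 + 31 + 30 + 31 + 30 + 31 + 31 + 30 + 31 + 25 = 1527.
The subtraction is earlier − later, so the result is −1527 → -1527.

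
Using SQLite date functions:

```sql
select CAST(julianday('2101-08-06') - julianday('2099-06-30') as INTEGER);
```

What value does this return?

767

0 days remain in June 2099 after the 30th (30 − 30).
Full months from July 2099 through July 2101 contribute their day counts.
Then 6 days into August 2101.
Total: 0 + 31 + 31 + 30 + 31 + 30 + 31 + 31 + 28 + 31 + 30 + 31 + 30 + 31 + 31 + 30 + 31 + 30 + 31 + 31 + 28 + 31 + 30 + 31 + 30 + 31 + 6 = 767.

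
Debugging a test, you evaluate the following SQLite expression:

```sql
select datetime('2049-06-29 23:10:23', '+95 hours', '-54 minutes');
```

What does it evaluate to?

+95 hours from 2049-06-29 23:10:23 is 2049-07-03 22:10:23 (crosses midnight).
-54 minutes from 2049-07-03 22:10:23 is 2049-07-03 21:16:23.

2049-07-03 21:16:23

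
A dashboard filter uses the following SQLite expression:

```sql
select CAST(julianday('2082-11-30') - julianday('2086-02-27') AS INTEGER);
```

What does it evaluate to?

-1185

0 days remain in November 2082 after the 30th (30 − 30).
Full months from December 2082 through January 2086 contribute their day counts.
Then 27 days into February 2086.
Total: 0 + 31 + 31 + 28 + 31 + 30 + 31 + 30 + 31 + 31 + 30 + 31 + 30 + 31 + 31 + 29 + 31 + 30 + 31 + 30 + 31 + 31 + 30 + 31 + 30 + 31 + 31 + 28 + 31 + 30 + 31 + 30 + 31 + 31 + 30 + 31 + 30 + 31 + 31 + 27 = 1185.
The subtraction is earlier − later, so the result is −1185 → -1185.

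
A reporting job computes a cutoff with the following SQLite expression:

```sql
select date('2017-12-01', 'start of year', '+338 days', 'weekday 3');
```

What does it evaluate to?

2017-12-06

`start of year` rewinds 2017-12-01 to 2017-01-01.
Applying '+338 days' to 2017-01-01: counting 338 days forward gives 2017-12-05.
`weekday 3` advances to the next Wednesday; 2017-12-05 is a Tuesday, so it moves forward to 2017-12-06.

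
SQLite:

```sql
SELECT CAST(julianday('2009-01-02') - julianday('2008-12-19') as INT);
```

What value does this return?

14

12 days remain in December 2008 after the 19th (31 − 19).
Then 2 days into January 2009.
Total: 12 + 2 = 14.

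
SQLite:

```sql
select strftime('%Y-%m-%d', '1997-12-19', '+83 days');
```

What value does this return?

1998-03-12

First apply '+83 days': 1997-12-19 → 1998-03-12.
`%Y-%m-%d` extracts the ISO date: 1998-03-12.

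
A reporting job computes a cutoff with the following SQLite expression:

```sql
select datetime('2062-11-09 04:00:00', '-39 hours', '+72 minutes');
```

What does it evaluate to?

2062-11-07 14:12:00

-39 hours from 2062-11-09 04:00:00 is 2062-11-07 13:00:00 (crosses midnight).
72 minutes = 1h 12m; +72 minutes from 2062-11-07 13:00:00 is 2062-11-07 14:12:00.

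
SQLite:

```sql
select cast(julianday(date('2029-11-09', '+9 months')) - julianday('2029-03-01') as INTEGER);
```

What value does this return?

526

Adding +9 months to 2029-11-09 gives 2030-08-09.
30 days remain in March 2029 after the 1st (31 − 1).
Full months from April 2029 through July 2030 contribute their day counts.
Then 9 days into August 2030.
Total: 30 + 30 + 31 + 30 + 31 + 31 + 30 + 31 + 30 + 31 + 31 + 28 + 31 + 30 + 31 + 30 + 31 + 9 = 526.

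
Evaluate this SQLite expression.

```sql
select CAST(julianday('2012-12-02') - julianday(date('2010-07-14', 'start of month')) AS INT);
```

885

`start of month` rewinds 2010-07-14 to 2010-07-01.
30 days remain in July 2010 after the 1st (31 − 1).
Full months from August 2010 through November 2012 contribute their day counts.
Then 2 days into December 2012.
Total: 30 + 31 + 30 + 31 + 30 + 31 + 31 + 28 + 31 + 30 + 31 + 30 + 31 + 31 + 30 + 31 + 30 + 31 + 31 + 29 + 31 + 30 + 31 + 30 + 31 + 31 + 30 + 31 + 30 + 2 = 885.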